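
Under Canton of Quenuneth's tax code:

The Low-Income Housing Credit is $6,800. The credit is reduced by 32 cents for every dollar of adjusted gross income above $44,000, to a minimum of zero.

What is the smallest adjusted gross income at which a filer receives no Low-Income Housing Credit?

The credit falls by 32% of each dollar above $44,000, so it reaches zero when the excess is $6,800 / 32% = $21,250: income = $44,000 + $21,250 = $65,250.

$65,250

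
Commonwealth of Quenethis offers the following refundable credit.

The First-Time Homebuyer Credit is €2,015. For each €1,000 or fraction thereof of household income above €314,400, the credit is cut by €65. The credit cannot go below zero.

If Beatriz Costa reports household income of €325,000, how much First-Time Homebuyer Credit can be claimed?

First-Time Homebuyer Credit: income exceeds €314,400 by €10,600, which is 11 full-or-partial €1,000 increments; reduction = 11 × €65 = €715, leaving €1,300.

€1,300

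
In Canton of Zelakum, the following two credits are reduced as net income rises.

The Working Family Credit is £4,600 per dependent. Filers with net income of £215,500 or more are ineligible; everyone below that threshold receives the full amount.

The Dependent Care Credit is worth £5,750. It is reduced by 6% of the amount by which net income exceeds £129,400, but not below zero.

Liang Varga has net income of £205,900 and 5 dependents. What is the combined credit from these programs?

Working Family Credit: base = 5 × £4,600 = £23,000. £205,900 is below the £215,500 cutoff, so the full £23,000 applies.
Dependent Care Credit: 6% of the £76,500 excess over £129,400 is £4,590; credit = £5,750 − £4,590 = £1,160.
Total: £23,000 + £1,160 = £24,160.

£24,160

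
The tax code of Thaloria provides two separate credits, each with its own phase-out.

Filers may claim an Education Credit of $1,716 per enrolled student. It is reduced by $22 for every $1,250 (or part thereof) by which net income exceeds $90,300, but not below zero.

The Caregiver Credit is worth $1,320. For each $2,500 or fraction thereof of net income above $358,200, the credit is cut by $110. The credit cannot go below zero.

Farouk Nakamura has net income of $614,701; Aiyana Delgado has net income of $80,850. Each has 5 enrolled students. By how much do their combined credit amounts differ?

$9,900

Farouk ($614,701): Education Credit: base = 5 × $1,716 = $8,580. income exceeds $90,300 by $524,401 → 420 increments × $22 = $9,240 ≥ base, so the credit is $0. Caregiver Credit: income exceeds $358,200 by $256,501 → 103 increments × $110 = $11,330 ≥ base, so the credit is $0. total $0 + $0 = $0
Aiyana ($80,850): Education Credit: base = 5 × $1,716 = $8,580. $80,850 is at or below the $90,300 threshold, so the full $8,580 applies. Caregiver Credit: $80,850 is at or below the $358,200 threshold, so the full $1,320 applies. total $8,580 + $1,320 = $9,900
Difference: |$0 − $9,900| = $9,900.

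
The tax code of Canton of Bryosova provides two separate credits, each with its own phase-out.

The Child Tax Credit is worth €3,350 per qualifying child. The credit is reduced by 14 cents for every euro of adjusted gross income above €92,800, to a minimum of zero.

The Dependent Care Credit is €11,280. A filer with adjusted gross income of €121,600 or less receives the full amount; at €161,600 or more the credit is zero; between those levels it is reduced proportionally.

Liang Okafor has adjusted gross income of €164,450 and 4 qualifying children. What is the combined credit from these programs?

€3,369

Child Tax Credit: base = 4 × €3,350 = €13,400. 14% of the €71,650 excess over €92,800 is €10,031; credit = €13,400 − €10,031 = €3,369.
Dependent Care Credit: €164,450 is at or above €161,600, so the credit is €0.
Total: €3,369 + €0 = €3,369.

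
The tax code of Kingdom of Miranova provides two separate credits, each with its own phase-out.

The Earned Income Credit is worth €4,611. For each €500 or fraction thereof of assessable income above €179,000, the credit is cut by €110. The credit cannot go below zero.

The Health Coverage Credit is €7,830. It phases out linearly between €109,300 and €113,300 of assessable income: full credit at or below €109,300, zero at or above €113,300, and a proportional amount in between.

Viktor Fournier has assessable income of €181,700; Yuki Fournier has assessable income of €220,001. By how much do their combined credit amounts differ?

€3,951

Viktor (€181,700): Earned Income Credit: income exceeds €179,000 by €2,700, which is 6 full-or-partial €500 increments; reduction = 6 × €110 = €660, leaving €3,951. Health Coverage Credit: €181,700 is at or above €113,300, so the credit is €0. total €3,951 + €0 = €3,951
Yuki (€220,001): Earned Income Credit: income exceeds €179,000 by €41,001 → 83 increments × €110 = €9,130 ≥ base, so the credit is €0. Health Coverage Credit: €220,001 is at or above €113,300, so the credit is €0. total €0 + €0 = €0
Difference: |€3,951 − €0| = €3,951.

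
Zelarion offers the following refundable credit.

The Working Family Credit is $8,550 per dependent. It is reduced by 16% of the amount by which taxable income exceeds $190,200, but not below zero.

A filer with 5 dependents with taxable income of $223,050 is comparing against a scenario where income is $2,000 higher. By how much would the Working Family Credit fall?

$320

At $223,050 — base = 5 × $8,550 = $42,750. 16% of the $32,850 excess over $190,200 is $5,256; credit = $42,750 − $5,256 = $37,494.
At $225,050 — base = 5 × $8,550 = $42,750. 16% of the $34,850 excess over $190,200 is $5,576; credit = $42,750 − $5,576 = $37,174.
Lost: $37,494 − $37,174 = $320.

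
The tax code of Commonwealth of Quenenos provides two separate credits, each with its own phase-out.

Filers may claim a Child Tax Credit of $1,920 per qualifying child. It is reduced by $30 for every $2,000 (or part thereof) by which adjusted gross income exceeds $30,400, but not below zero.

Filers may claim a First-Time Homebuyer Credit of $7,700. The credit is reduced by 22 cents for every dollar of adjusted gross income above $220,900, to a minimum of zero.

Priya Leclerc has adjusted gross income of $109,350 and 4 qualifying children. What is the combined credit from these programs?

Child Tax Credit: base = 4 × $1,920 = $7,680. income exceeds $30,400 by $78,950, which is 40 full-or-partial $2,000 increments; reduction = 40 × $30 = $1,200, leaving $6,480.
First-Time Homebuyer Credit: $109,350 is at or below the $220,900 threshold, so the full $7,700 applies.
Total: $6,480 + $7,700 = $14,180.

$14,180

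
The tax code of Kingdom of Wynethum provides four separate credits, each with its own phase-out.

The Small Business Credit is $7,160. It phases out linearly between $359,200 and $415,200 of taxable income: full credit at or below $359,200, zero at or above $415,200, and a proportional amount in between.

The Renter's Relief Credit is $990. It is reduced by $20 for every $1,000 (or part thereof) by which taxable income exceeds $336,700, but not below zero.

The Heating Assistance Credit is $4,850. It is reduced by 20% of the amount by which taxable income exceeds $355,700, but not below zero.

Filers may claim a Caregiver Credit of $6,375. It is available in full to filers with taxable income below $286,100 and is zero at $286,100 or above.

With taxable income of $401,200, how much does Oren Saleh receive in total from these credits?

$1,790

Small Business Credit: $401,200 is $42,000 into a $56,000 phase-out range, leaving 14,000/56,000 of the credit: $7,160 × 14,000/56,000 = $1,790.
Renter's Relief Credit: income exceeds $336,700 by $64,500 → 65 increments × $20 = $1,300 ≥ base, so the credit is $0.
Heating Assistance Credit: 20% of the $45,500 excess over $355,700 is $9,100 ≥ base, so the credit is $0.
Caregiver Credit: $401,200 meets or exceeds the $286,100 cutoff, so the credit is $0.
Total: $1,790 + $0 + $0 + $0 = $1,790.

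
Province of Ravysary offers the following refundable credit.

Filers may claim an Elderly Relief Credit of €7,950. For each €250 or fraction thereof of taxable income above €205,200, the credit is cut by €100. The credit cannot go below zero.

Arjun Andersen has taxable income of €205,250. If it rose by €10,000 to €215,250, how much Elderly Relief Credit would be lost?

At €205,250 — income exceeds €205,200 by €50, which is 1 full-or-partial €250 increment; reduction = 1 × €100 = €100, leaving €7,850.
At €215,250 — income exceeds €205,200 by €10,050, which is 41 full-or-partial €250 increments; reduction = 41 × €100 = €4,100, leaving €3,850.
Lost: €7,850 − €3,850 = €4,000.

€4,000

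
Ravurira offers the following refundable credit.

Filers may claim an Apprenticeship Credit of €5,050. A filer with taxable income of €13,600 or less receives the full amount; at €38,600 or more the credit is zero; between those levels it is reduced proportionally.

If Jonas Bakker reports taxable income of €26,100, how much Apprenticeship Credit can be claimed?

Apprenticeship Credit: €26,100 is €12,500 into a €25,000 phase-out range, leaving 12,500/25,000 of the credit: €5,050 × 12,500/25,000 = €2,525.

€2,525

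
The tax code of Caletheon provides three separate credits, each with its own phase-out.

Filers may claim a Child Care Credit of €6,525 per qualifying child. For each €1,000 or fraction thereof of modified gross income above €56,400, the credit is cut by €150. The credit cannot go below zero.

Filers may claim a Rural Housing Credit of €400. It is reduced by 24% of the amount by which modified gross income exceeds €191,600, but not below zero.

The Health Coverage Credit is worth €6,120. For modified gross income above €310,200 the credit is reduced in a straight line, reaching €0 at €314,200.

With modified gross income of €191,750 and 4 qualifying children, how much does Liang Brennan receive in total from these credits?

€12,184

Child Care Credit: base = 4 × €6,525 = €26,100. income exceeds €56,400 by €135,350, which is 136 full-or-partial €1,000 increments; reduction = 136 × €150 = €20,400, leaving €5,700.
Rural Housing Credit: 24% of the €150 excess over €191,600 is €36; credit = €400 − €36 = €364.
Health Coverage Credit: €191,750 is at or below the €310,200 threshold, so the full €6,120 applies.
Total: €5,700 + €364 + €6,120 = €12,184.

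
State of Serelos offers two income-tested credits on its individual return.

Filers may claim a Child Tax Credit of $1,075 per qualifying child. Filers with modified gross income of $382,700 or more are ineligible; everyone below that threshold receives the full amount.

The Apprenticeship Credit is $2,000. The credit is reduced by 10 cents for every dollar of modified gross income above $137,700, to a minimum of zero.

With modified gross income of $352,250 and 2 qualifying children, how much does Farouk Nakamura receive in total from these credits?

Child Tax Credit: base = 2 × $1,075 = $2,150. $352,250 is below the $382,700 cutoff, so the full $2,150 applies.
Apprenticeship Credit: 10% of the $214,550 excess over $137,700 is $21,455 ≥ base, so the credit is $0.
Total: $2,150 + $0 = $2,150.

$2,150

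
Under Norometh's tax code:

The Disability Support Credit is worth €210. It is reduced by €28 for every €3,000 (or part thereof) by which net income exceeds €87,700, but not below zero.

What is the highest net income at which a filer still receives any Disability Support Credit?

After 7 increments the reduction is 7 × €28 = €196, leaving €14; one more increment wipes it out. Increment 7 ends at excess 7 × €3,000 = €21,000, so the highest qualifying income is €87,700 + €21,000 = €108,700.

€108,700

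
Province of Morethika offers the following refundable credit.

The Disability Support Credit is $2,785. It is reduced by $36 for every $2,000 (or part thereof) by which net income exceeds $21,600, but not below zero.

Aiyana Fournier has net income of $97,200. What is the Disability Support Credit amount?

$1,417

Disability Support Credit: income exceeds $21,600 by $75,600, which is 38 full-or-partial $2,000 increments; reduction = 38 × $36 = $1,368, leaving $1,417.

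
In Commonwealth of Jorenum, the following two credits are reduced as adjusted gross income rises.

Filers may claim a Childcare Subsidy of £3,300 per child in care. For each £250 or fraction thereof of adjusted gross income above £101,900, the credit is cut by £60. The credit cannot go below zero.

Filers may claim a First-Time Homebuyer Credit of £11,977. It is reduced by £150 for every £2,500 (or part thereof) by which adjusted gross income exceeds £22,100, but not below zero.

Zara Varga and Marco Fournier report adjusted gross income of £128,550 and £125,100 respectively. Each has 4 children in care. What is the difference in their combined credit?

£990

Zara (£128,550): Childcare Subsidy: base = 4 × £3,300 = £13,200. income exceeds £101,900 by £26,650, which is 107 full-or-partial £250 increments; reduction = 107 × £60 = £6,420, leaving £6,780. First-Time Homebuyer Credit: income exceeds £22,100 by £106,450, which is 43 full-or-partial £2,500 increments; reduction = 43 × £150 = £6,450, leaving £5,527. total £6,780 + £5,527 = £12,307
Marco (£125,100): Childcare Subsidy: base = 4 × £3,300 = £13,200. income exceeds £101,900 by £23,200, which is 93 full-or-partial £250 increments; reduction = 93 × £60 = £5,580, leaving £7,620. First-Time Homebuyer Credit: income exceeds £22,100 by £103,000, which is 42 full-or-partial £2,500 increments; reduction = 42 × £150 = £6,300, leaving £5,677. total £7,620 + £5,677 = £13,297
Difference: |£12,307 − £13,297| = £990.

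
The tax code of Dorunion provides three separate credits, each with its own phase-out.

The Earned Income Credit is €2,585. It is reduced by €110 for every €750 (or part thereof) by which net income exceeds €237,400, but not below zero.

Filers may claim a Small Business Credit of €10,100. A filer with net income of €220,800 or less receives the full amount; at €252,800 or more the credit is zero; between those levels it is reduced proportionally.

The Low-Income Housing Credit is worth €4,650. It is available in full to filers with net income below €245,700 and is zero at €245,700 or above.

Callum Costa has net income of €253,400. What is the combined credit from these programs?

Earned Income Credit: income exceeds €237,400 by €16,000, which is 22 full-or-partial €750 increments; reduction = 22 × €110 = €2,420, leaving €165.
Small Business Credit: €253,400 is at or above €252,800, so the credit is €0.
Low-Income Housing Credit: €253,400 meets or exceeds the €245,700 cutoff, so the credit is €0.
Total: €165 + €0 + €0 = €165.

€165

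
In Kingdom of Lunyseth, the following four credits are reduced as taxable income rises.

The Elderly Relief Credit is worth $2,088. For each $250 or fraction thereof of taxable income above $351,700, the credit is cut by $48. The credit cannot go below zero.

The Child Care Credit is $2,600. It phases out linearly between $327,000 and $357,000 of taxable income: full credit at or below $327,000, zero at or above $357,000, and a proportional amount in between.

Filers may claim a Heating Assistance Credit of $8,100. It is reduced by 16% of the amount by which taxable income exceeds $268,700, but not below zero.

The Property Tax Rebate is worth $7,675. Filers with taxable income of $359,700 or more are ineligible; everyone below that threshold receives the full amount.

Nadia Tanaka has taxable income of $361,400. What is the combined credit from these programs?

Elderly Relief Credit: income exceeds $351,700 by $9,700, which is 39 full-or-partial $250 increments; reduction = 39 × $48 = $1,872, leaving $216.
Child Care Credit: $361,400 is at or above $357,000, so the credit is $0.
Heating Assistance Credit: 16% of the $92,700 excess over $268,700 is $14,832 ≥ base, so the credit is $0.
Property Tax Rebate: $361,400 meets or exceeds the $359,700 cutoff, so the credit is $0.
Total: $216 + $0 + $0 + $0 = $216.

$216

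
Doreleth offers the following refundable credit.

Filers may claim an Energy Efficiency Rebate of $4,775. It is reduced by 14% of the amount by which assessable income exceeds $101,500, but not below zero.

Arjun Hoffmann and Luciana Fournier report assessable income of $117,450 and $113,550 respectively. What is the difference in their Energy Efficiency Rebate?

$546

Arjun ($117,450): Energy Efficiency Rebate: 14% of the $15,950 excess over $101,500 is $2,233; credit = $4,775 − $2,233 = $2,542.
Luciana ($113,550): Energy Efficiency Rebate: 14% of the $12,050 excess over $101,500 is $1,687; credit = $4,775 − $1,687 = $3,088.
Difference: |$2,542 − $3,088| = $546.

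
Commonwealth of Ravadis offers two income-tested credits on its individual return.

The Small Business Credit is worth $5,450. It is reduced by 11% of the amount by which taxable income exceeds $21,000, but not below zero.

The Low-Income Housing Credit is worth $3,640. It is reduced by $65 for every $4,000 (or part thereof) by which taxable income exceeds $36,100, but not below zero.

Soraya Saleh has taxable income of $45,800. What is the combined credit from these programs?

$6,167

Small Business Credit: 11% of the $24,800 excess over $21,000 is $2,728; credit = $5,450 − $2,728 = $2,722.
Low-Income Housing Credit: income exceeds $36,100 by $9,700, which is 3 full-or-partial $4,000 increments; reduction = 3 × $65 = $195, leaving $3,445.
Total: $2,722 + $3,445 = $6,167.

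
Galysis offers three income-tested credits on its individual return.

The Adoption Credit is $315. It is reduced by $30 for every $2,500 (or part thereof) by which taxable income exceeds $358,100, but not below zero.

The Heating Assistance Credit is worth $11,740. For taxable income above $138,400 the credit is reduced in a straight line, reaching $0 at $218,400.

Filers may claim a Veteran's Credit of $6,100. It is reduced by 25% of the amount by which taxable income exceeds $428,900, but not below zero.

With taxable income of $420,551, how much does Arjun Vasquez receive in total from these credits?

$6,100

Adoption Credit: income exceeds $358,100 by $62,451 → 25 increments × $30 = $750 ≥ base, so the credit is $0.
Heating Assistance Credit: $420,551 is at or above $218,400, so the credit is $0.
Veteran's Credit: $420,551 is at or below the $428,900 threshold, so the full $6,100 applies.
Total: $0 + $0 + $6,100 = $6,100.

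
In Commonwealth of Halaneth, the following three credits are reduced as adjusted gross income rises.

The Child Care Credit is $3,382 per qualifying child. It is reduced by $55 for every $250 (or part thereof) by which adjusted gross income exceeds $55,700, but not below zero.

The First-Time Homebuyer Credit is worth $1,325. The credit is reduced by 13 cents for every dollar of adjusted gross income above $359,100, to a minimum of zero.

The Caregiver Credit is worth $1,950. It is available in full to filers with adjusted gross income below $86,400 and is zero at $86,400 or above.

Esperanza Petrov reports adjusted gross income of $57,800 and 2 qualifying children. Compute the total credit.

Child Care Credit: base = 2 × $3,382 = $6,764. income exceeds $55,700 by $2,100, which is 9 full-or-partial $250 increments; reduction = 9 × $55 = $495, leaving $6,269.
First-Time Homebuyer Credit: $57,800 is at or below the $359,100 threshold, so the full $1,325 applies.
Caregiver Credit: $57,800 is below the $86,400 cutoff, so the full $1,950 applies.
Total: $6,269 + $1,325 + $1,950 = $9,544.

$9,544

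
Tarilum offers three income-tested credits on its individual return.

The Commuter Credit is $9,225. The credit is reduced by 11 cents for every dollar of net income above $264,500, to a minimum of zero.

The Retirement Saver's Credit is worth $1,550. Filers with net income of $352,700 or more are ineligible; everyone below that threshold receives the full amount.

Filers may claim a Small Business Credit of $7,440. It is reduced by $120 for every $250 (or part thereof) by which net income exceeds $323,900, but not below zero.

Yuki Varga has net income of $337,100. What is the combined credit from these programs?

Commuter Credit: 11% of the $72,600 excess over $264,500 is $7,986; credit = $9,225 − $7,986 = $1,239.
Retirement Saver's Credit: $337,100 is below the $352,700 cutoff, so the full $1,550 applies.
Small Business Credit: income exceeds $323,900 by $13,200, which is 53 full-or-partial $250 increments; reduction = 53 × $120 = $6,360, leaving $1,080.
Total: $1,239 + $1,550 + $1,080 = $3,869.

$3,869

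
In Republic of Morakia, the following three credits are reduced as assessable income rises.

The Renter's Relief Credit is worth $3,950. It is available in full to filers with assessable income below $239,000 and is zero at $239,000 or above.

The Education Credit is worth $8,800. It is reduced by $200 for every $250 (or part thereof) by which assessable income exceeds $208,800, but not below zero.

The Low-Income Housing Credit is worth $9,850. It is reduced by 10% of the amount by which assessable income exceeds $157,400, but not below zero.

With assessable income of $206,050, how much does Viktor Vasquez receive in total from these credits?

$17,735

Renter's Relief Credit: $206,050 is below the $239,000 cutoff, so the full $3,950 applies.
Education Credit: $206,050 is at or below the $208,800 threshold, so the full $8,800 applies.
Low-Income Housing Credit: 10% of the $48,650 excess over $157,400 is $4,865; credit = $9,850 − $4,865 = $4,985.
Total: $3,950 + $8,800 + $4,985 = $17,735.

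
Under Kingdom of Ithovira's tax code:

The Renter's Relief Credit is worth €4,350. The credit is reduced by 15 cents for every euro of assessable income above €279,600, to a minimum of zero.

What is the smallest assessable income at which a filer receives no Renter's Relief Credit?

The credit falls by 15% of each euro above €279,600, so it reaches zero when the excess is €4,350 / 15% = €29,000: income = €279,600 + €29,000 = €308,600.

€308,600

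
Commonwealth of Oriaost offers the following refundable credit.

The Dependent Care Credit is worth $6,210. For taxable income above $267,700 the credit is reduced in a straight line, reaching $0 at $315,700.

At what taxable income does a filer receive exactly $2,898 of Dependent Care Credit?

$293,300

$2,898 is 2,898/6,210 of the full $6,210, so 3,312/6,210 of the $48,000 range has been used: income = $267,700 + $48,000 × 3,312/6,210 = $293,300.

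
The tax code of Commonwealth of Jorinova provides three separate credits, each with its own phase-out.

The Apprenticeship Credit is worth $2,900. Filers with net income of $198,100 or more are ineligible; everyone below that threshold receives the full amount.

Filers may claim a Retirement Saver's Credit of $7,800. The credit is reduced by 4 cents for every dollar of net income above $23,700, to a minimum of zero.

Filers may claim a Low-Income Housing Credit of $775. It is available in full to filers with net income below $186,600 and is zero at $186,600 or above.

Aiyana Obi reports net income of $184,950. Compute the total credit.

$5,025

Apprenticeship Credit: $184,950 is below the $198,100 cutoff, so the full $2,900 applies.
Retirement Saver's Credit: 4% of the $161,250 excess over $23,700 is $6,450; credit = $7,800 − $6,450 = $1,350.
Low-Income Housing Credit: $184,950 is below the $186,600 cutoff, so the full $775 applies.
Total: $2,900 + $1,350 + $775 = $5,025.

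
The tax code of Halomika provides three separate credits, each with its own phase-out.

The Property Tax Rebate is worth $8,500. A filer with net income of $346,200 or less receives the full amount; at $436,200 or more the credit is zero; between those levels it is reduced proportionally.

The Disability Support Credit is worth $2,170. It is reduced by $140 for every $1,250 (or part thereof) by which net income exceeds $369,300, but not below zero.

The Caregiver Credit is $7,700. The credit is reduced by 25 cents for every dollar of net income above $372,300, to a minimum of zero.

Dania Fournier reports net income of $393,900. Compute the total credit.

Property Tax Rebate: $393,900 is $47,700 into a $90,000 phase-out range, leaving 42,300/90,000 of the credit: $8,500 × 42,300/90,000 = $3,995.
Disability Support Credit: income exceeds $369,300 by $24,600 → 20 increments × $140 = $2,800 ≥ base, so the credit is $0.
Caregiver Credit: 25% of the $21,600 excess over $372,300 is $5,400; credit = $7,700 − $5,400 = $2,300.
Total: $3,995 + $0 + $2,300 = $6,295.

$6,295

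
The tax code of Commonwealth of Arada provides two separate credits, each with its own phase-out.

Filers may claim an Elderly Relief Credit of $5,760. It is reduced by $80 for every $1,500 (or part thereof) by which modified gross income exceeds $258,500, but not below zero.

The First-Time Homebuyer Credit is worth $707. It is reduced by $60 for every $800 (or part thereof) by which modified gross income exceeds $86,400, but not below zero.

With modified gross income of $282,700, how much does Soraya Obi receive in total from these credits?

$4,400

Elderly Relief Credit: income exceeds $258,500 by $24,200, which is 17 full-or-partial $1,500 increments; reduction = 17 × $80 = $1,360, leaving $4,400.
First-Time Homebuyer Credit: income exceeds $86,400 by $196,300 → 246 increments × $60 = $14,760 ≥ base, so the credit is $0.
Total: $4,400 + $0 = $4,400.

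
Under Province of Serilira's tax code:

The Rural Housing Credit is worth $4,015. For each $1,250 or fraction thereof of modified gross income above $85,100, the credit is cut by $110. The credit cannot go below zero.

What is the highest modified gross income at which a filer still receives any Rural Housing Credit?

After 36 increments the reduction is 36 × $110 = $3,960, leaving $55; one more increment wipes it out. Increment 36 ends at excess 36 × $1,250 = $45,000, so the highest qualifying income is $85,100 + $45,000 = $130,100.

$130,100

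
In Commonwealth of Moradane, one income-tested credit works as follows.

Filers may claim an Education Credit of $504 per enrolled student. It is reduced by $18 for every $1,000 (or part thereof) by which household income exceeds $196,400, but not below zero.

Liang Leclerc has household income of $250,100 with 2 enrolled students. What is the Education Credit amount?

Education Credit: base = 2 × $504 = $1,008. income exceeds $196,400 by $53,700, which is 54 full-or-partial $1,000 increments; reduction = 54 × $18 = $972, leaving $36.

$36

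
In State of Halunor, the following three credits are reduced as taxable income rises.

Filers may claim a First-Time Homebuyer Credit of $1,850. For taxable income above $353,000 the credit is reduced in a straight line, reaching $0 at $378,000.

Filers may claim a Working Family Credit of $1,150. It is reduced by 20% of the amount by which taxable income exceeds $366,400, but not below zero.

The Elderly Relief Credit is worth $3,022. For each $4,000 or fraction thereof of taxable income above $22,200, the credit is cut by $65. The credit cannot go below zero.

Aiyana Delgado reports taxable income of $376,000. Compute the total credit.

First-Time Homebuyer Credit: $376,000 is $23,000 into a $25,000 phase-out range, leaving 2,000/25,000 of the credit: $1,850 × 2,000/25,000 = $148.
Working Family Credit: 20% of the $9,600 excess over $366,400 is $1,920 ≥ base, so the credit is $0.
Elderly Relief Credit: income exceeds $22,200 by $353,800 → 89 increments × $65 = $5,785 ≥ base, so the credit is $0.
Total: $148 + $0 + $0 = $148.

$148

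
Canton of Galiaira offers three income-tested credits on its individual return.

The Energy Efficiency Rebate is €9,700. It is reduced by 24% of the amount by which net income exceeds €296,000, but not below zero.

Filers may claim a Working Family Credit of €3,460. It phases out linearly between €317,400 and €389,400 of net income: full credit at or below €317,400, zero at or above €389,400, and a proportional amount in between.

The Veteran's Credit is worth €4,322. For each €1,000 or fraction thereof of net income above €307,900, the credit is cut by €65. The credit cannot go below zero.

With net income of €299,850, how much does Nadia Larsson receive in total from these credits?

Energy Efficiency Rebate: 24% of the €3,850 excess over €296,000 is €924; credit = €9,700 − €924 = €8,776.
Working Family Credit: €299,850 is at or below the €317,400 threshold, so the full €3,460 applies.
Veteran's Credit: €299,850 is at or below the €307,900 threshold, so the full €4,322 applies.
Total: €8,776 + €3,460 + €4,322 = €16,558.

€16,558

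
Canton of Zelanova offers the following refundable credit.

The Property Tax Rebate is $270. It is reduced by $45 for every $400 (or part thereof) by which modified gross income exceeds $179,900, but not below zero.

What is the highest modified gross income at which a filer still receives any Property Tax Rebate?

$181,900

After 5 increments the reduction is 5 × $45 = $225, leaving $45; one more increment wipes it out. Increment 5 ends at excess 5 × $400 = $2,000, so the highest qualifying income is $179,900 + $2,000 = $181,900.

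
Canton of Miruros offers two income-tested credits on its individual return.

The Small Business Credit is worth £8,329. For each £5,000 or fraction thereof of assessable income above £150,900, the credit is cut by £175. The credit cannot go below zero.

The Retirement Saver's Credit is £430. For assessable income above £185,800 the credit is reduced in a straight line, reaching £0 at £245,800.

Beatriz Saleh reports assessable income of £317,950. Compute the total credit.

£2,379

Small Business Credit: income exceeds £150,900 by £167,050, which is 34 full-or-partial £5,000 increments; reduction = 34 × £175 = £5,950, leaving £2,379.
Retirement Saver's Credit: £317,950 is at or above £245,800, so the credit is £0.
Total: £2,379 + £0 = £2,379.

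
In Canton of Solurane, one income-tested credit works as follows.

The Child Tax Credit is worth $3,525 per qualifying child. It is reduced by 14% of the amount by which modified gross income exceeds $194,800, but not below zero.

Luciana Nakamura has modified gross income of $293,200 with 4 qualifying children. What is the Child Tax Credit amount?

Child Tax Credit: base = 4 × $3,525 = $14,100. 14% of the $98,400 excess over $194,800 is $13,776; credit = $14,100 − $13,776 = $324.

$324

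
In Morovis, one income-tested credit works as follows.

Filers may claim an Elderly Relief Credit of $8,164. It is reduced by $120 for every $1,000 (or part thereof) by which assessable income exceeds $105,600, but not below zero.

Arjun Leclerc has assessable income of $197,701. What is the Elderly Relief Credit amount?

$0

Elderly Relief Credit: income exceeds $105,600 by $92,101 → 93 increments × $120 = $11,160 ≥ base, so the credit is $0.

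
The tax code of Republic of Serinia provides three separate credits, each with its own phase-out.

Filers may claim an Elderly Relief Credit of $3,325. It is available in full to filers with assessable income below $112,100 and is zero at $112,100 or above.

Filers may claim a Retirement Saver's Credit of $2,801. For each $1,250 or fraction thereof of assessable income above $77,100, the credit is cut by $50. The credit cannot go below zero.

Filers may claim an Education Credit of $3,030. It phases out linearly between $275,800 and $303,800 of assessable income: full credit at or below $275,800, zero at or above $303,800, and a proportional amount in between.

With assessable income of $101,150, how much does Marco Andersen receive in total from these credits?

Elderly Relief Credit: $101,150 is below the $112,100 cutoff, so the full $3,325 applies.
Retirement Saver's Credit: income exceeds $77,100 by $24,050, which is 20 full-or-partial $1,250 increments; reduction = 20 × $50 = $1,000, leaving $1,801.
Education Credit: $101,150 is at or below the $275,800 threshold, so the full $3,030 applies.
Total: $3,325 + $1,801 + $3,030 = $8,156.

$8,156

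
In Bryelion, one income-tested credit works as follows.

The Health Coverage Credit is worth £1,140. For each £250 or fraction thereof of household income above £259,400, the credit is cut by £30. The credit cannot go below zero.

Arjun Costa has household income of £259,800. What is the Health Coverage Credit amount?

Health Coverage Credit: income exceeds £259,400 by £400, which is 2 full-or-partial £250 increments; reduction = 2 × £30 = £60, leaving £1,080.

£1,080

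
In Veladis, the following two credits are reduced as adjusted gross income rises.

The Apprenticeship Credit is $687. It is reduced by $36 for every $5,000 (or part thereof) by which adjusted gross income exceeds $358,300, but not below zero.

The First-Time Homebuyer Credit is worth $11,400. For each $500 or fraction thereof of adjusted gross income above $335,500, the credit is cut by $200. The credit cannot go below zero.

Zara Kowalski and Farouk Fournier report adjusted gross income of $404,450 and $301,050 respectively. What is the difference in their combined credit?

Zara ($404,450): Apprenticeship Credit: income exceeds $358,300 by $46,150, which is 10 full-or-partial $5,000 increments; reduction = 10 × $36 = $360, leaving $327. First-Time Homebuyer Credit: income exceeds $335,500 by $68,950 → 138 increments × $200 = $27,600 ≥ base, so the credit is $0. total $327 + $0 = $327
Farouk ($301,050): Apprenticeship Credit: $301,050 is at or below the $358,300 threshold, so the full $687 applies. First-Time Homebuyer Credit: $301,050 is at or below the $335,500 threshold, so the full $11,400 applies. total $687 + $11,400 = $12,087
Difference: |$327 − $12,087| = $11,760.

$11,760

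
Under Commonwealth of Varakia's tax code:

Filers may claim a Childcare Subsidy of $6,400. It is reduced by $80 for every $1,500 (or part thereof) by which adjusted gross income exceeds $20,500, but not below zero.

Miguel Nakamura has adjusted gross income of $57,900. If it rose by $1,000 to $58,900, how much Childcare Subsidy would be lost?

At $57,900 — income exceeds $20,500 by $37,400, which is 25 full-or-partial $1,500 increments; reduction = 25 × $80 = $2,000, leaving $4,400.
At $58,900 — income exceeds $20,500 by $38,400, which is 26 full-or-partial $1,500 increments; reduction = 26 × $80 = $2,080, leaving $4,320.
Lost: $4,400 − $4,320 = $80.

$80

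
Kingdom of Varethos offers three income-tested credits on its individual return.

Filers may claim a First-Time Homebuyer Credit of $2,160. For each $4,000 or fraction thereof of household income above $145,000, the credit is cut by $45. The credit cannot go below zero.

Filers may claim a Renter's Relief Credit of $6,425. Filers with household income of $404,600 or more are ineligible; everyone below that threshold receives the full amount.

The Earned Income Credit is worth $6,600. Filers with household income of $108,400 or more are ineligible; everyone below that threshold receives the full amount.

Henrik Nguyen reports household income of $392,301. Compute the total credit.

$6,425

First-Time Homebuyer Credit: income exceeds $145,000 by $247,301 → 62 increments × $45 = $2,790 ≥ base, so the credit is $0.
Renter's Relief Credit: $392,301 is below the $404,600 cutoff, so the full $6,425 applies.
Earned Income Credit: $392,301 meets or exceeds the $108,400 cutoff, so the credit is $0.
Total: $0 + $6,425 + $0 = $6,425.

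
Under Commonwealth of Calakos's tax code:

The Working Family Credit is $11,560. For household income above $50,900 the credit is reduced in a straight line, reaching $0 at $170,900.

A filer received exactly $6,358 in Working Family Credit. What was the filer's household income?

$6,358 is 6,358/11,560 of the full $11,560, so 5,202/11,560 of the $120,000 range has been used: income = $50,900 + $120,000 × 5,202/11,560 = $104,900.

$104,900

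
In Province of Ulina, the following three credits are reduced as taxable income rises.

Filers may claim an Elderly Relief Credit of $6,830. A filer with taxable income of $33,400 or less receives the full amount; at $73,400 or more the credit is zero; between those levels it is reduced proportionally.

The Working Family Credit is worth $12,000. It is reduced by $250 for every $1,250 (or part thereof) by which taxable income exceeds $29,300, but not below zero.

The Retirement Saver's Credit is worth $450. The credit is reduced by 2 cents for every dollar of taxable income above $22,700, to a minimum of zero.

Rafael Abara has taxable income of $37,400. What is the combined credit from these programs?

Elderly Relief Credit: $37,400 is $4,000 into a $40,000 phase-out range, leaving 36,000/40,000 of the credit: $6,830 × 36,000/40,000 = $6,147.
Working Family Credit: income exceeds $29,300 by $8,100, which is 7 full-or-partial $1,250 increments; reduction = 7 × $250 = $1,750, leaving $10,250.
Retirement Saver's Credit: 2% of the $14,700 excess over $22,700 is $294; credit = $450 − $294 = $156.
Total: $6,147 + $10,250 + $156 = $16,553.

$16,553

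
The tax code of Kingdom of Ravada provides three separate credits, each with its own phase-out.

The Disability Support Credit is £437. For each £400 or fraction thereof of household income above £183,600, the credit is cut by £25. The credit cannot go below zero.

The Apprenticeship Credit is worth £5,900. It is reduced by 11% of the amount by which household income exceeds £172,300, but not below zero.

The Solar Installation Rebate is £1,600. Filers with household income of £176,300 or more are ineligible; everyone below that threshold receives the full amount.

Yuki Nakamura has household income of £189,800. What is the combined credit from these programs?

£4,012

Disability Support Credit: income exceeds £183,600 by £6,200, which is 16 full-or-partial £400 increments; reduction = 16 × £25 = £400, leaving £37.
Apprenticeship Credit: 11% of the £17,500 excess over £172,300 is £1,925; credit = £5,900 − £1,925 = £3,975.
Solar Installation Rebate: £189,800 meets or exceeds the £176,300 cutoff, so the credit is £0.
Total: £37 + £3,975 + £0 = £4,012.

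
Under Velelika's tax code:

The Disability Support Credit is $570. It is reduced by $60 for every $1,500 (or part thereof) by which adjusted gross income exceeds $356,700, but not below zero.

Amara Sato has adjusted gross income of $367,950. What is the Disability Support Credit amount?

$90

Disability Support Credit: income exceeds $356,700 by $11,250, which is 8 full-or-partial $1,500 increments; reduction = 8 × $60 = $480, leaving $90.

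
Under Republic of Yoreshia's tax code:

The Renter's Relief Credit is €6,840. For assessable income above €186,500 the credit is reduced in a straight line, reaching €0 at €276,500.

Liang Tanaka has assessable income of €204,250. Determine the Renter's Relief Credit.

€5,491

Renter's Relief Credit: €204,250 is €17,750 into a €90,000 phase-out range, leaving 72,250/90,000 of the credit: €6,840 × 72,250/90,000 = €5,491.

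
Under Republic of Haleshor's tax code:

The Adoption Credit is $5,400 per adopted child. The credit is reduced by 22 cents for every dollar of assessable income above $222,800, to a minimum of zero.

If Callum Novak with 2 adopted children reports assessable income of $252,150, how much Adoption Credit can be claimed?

Adoption Credit: base = 2 × $5,400 = $10,800. 22% of the $29,350 excess over $222,800 is $6,457; credit = $10,800 − $6,457 = $4,343.

$4,343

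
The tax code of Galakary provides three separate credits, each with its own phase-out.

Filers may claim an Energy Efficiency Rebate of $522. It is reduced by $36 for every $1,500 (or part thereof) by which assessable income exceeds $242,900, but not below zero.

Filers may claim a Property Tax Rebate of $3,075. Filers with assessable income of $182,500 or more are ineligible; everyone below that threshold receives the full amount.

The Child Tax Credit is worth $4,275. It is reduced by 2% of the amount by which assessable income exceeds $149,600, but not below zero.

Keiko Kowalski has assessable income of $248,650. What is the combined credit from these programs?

$2,672

Energy Efficiency Rebate: income exceeds $242,900 by $5,750, which is 4 full-or-partial $1,500 increments; reduction = 4 × $36 = $144, leaving $378.
Property Tax Rebate: $248,650 meets or exceeds the $182,500 cutoff, so the credit is $0.
Child Tax Credit: 2% of the $99,050 excess over $149,600 is $1,981; credit = $4,275 − $1,981 = $2,294.
Total: $378 + $0 + $2,294 = $2,672.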